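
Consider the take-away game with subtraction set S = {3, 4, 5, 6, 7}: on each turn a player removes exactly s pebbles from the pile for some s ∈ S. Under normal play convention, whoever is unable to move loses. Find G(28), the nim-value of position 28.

n :  0  1  2  3  4  5  6  7  8  9 10 11 12 13 14 15 16 17 18 19 20 21 22 23 24 25 26 27 28
G :  0  0  0  1  1  1  2  2  2  3  0  0  0  1  1  1  2  2  2  3  0  0  0  1  1  1  2  2  2

2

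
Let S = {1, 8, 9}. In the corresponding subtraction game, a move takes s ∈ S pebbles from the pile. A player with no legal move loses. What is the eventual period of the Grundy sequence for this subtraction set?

16

G(0) = 0
G(1) = mex{0} = 1
G(2) = mex{1} = 0
G(3) = mex{0} = 1
G(4) = mex{1} = 0
G(5) = mex{0} = 1
G(6) = mex{1} = 0
G(7) = mex{0} = 1
G(8) = mex{1,0} = 2
G(9) = mex{2,1,0} = 3
G(10) = mex{3,0,1} = 2
G(11) = mex{2,1,0} = 3
G(12) = mex{3,0,1} = 2
G(13) = mex{2,1,0} = 3
G(14) = mex{3,0,1} = 2
G(15) = mex{2,1,0} = 3
G(16) = mex{3,2,1} = 0
G(17) = mex{0,3,2} = 1
G(18) = mex{1,2,3} = 0
G(19) = mex{0,3,2} = 1
G(20) = mex{1,2,3} = 0
G(21) = mex{0,3,2} = 1
G(22) = mex{1,2,3} = 0
G(23) = mex{0,3,2} = 1
G(24) = mex{1,0,3} = 2
G(25) = mex{2,1,0} = 3
G(26) = mex{3,0,1} = 2
G(27) = mex{2,1,0} = 3
G(28) = mex{3,0,1} = 2
G(29) = mex{2,1,0} = 3
G(30) = mex{3,0,1} = 2
G(31) = mex{2,1,0} = 3
G(32) = mex{3,2,1} = 0
G(33) = mex{0,3,2} = 1
G(n+16) = G(n) holds for n = 0,…,8 (a full window of length max(S) = 9), so the sequence is purely periodic with period 16.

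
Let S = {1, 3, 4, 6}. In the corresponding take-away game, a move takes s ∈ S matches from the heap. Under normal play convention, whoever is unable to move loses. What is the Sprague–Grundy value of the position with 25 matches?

G(0) = 0
G(1) = mex{0} = 1
G(2) = mex{1} = 0
G(3) = mex{0,0} = 1
G(4) = mex{1,1,0} = 2
G(5) = mex{2,0,1} = 3
G(6) = mex{3,1,0,0} = 2
G(7) = mex{2,2,1,1} = 0
G(8) = mex{0,3,2,0} = 1
G(9) = mex{1,2,3,1} = 0
G(10) = mex{0,0,2,2} = 1
G(11) = mex{1,1,0,3} = 2
G(12) = mex{2,0,1,2} = 3
G(13) = mex{3,1,0,0} = 2
G(14) = mex{2,2,1,1} = 0
G(15) = mex{0,3,2,0} = 1
G(16) = mex{1,2,3,1} = 0
G(17) = mex{0,0,2,2} = 1
G(18) = mex{1,1,0,3} = 2
G(19) = mex{2,0,1,2} = 3
G(20) = mex{3,1,0,0} = 2
G(21) = mex{2,2,1,1} = 0
G(22) = mex{0,3,2,0} = 1
G(23) = mex{1,2,3,1} = 0
G(24) = mex{0,0,2,2} = 1
G(25) = mex{1,1,0,3} = 2

2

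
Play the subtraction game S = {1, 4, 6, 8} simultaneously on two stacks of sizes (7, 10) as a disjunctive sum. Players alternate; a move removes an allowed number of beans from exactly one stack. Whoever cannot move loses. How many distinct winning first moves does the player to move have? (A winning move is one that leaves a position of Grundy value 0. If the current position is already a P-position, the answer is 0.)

All stacks use S = {1, 4, 6, 8}:
n :  0  1  2  3  4  5  6  7  8  9 10
G :  0  1  0  1  2  0  1  0  1  2  3
Stack A: G(7) = 0.
Stack B: G(10) = 3.
Combined Grundy value = 0 ⊕ 3 = 3.
A winning move leaves total XOR = 0, i.e. changes one component's Grundy value g to g ⊕ X where X is the current total.
Stack A: need g' = 0⊕3 = 3. Options: 7−1→G=1, 7−4→G=1, 7−6→G=1. Hits: 0.
Stack B: need g' = 3⊕3 = 0. Options: 10−1→G=2, 10−4→G=1, 10−6→G=2, 10−8→G=0. Hits: 1.

1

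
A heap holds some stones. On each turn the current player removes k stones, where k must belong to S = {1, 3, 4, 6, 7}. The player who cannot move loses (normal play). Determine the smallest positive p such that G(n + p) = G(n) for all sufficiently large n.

G(0) = 0
G(1) = mex{0} = 1
G(2) = mex{1} = 0
G(3) = mex{0,0} = 1
G(4) = mex{1,1,0} = 2
G(5) = mex{2,0,1} = 3
G(6) = mex{3,1,0,0} = 2
G(7) = mex{2,2,1,1,0} = 3
G(8) = mex{3,3,2,0,1} = 4
G(9) = mex{4,2,3,1,0} = 5
G(10) = mex{5,3,2,2,1} = 0
G(11) = mex{0,4,3,3,2} = 1
G(12) = mex{1,5,4,2,3} = 0
G(13) = mex{0,0,5,3,2} = 1
G(14) = mex{1,1,0,4,3} = 2
G(15) = mex{2,0,1,5,4} = 3
G(16) = mex{3,1,0,0,5} = 2
G(17) = mex{2,2,1,1,0} = 3
G(18) = mex{3,3,2,0,1} = 4
G(19) = mex{4,2,3,1,0} = 5
G(20) = mex{5,3,2,2,1} = 0
G(21) = mex{0,4,3,3,2} = 1
G(n+10) = G(n) holds for n = 0,…,6 (a full window of length max(S) = 7), so the sequence is purely periodic with period 10.

10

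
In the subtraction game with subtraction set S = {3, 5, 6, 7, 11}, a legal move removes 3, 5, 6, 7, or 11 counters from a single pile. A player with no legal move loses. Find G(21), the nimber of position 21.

n :  0  1  2  3  4  5  6  7  8  9 10 11 12 13 14 15 16 17 18 19 20 21
G :  0  0  0  1  1  1  2  2  2  3  0  3  4  1  0  5  2  1  0  3  2  1

1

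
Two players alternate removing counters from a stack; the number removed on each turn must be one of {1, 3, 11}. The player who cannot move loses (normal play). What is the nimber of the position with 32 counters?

n :  0  1  2  3  4  5  6  7  8  9 10 11 12 13 14 15 16 17 18 19 20 21 22 23 24 25 26 27 28 29 30 31 32
G :  0  1  0  1  0  1  0  1  0  1  0  1  0  1  0  1  0  1  0  1  0  1  0  1  0  1  0  1  0  1  0  1  0

0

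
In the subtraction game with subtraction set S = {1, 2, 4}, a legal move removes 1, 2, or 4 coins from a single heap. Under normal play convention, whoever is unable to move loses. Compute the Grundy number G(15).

G(0) = 0
G(1) = mex{0} = 1
G(2) = mex{1,0} = 2
G(3) = mex{2,1} = 0
G(4) = mex{0,2,0} = 1
G(5) = mex{1,0,1} = 2
G(6) = mex{2,1,2} = 0
G(7) = mex{0,2,0} = 1
G(8) = mex{1,0,1} = 2
G(9) = mex{2,1,2} = 0
G(10) = mex{0,2,0} = 1
G(11) = mex{1,0,1} = 2
G(12) = mex{2,1,2} = 0
G(13) = mex{0,2,0} = 1
G(14) = mex{1,0,1} = 2
G(15) = mex{2,1,2} = 0

0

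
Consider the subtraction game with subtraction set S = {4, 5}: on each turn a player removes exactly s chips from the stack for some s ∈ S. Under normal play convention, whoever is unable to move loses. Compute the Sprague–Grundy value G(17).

2

G(0) = 0
G(1) = mex{} = 0
G(2) = mex{} = 0
G(3) = mex{} = 0
G(4) = mex{0} = 1
G(5) = mex{0,0} = 1
G(6) = mex{0,0} = 1
G(7) = mex{0,0} = 1
G(8) = mex{1,0} = 2
G(9) = mex{1,1} = 0
G(10) = mex{1,1} = 0
G(11) = mex{1,1} = 0
G(12) = mex{2,1} = 0
G(13) = mex{0,2} = 1
G(14) = mex{0,0} = 1
G(15) = mex{0,0} = 1
G(16) = mex{0,0} = 1
G(17) = mex{1,0} = 2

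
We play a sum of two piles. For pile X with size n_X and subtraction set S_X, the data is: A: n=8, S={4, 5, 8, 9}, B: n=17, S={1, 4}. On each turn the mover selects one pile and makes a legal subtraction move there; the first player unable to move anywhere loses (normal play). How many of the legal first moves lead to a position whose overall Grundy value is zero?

Pile A, S = {4, 5, 8, 9}:
n : 0 1 2 3 4 5 6 7 8
G : 0 0 0 0 1 1 1 1 2
G_A(8) = 2.
Pile B, S = {1, 4}:
G(0) = 0
G(1) = mex{0} = 1
G(2) = mex{1} = 0
G(3) = mex{0} = 1
G(4) = mex{1,0} = 2
G(5) = mex{2,1} = 0
G(6) = mex{0,0} = 1
G(7) = mex{1,1} = 0
G(8) = mex{0,2} = 1
G(9) = mex{1,0} = 2
G(10) = mex{2,1} = 0
G(11) = mex{0,0} = 1
G(12) = mex{1,1} = 0
G(13) = mex{0,2} = 1
G(14) = mex{1,0} = 2
G(15) = mex{2,1} = 0
G(16) = mex{0,0} = 1
G(17) = mex{1,1} = 0
G_B(17) = 0.
Combined Grundy value = 2 ⊕ 0 = 2.
A winning move leaves total XOR = 0, i.e. changes one component's Grundy value g to g ⊕ X where X is the current total.
Pile A: need g' = 2⊕2 = 0. Options: 8−4→G=1, 8−5→G=0, 8−8→G=0. Hits: 2.
Pile B: need g' = 0⊕2 = 2. Options: 17−1→G=1, 17−4→G=1. Hits: 0.

2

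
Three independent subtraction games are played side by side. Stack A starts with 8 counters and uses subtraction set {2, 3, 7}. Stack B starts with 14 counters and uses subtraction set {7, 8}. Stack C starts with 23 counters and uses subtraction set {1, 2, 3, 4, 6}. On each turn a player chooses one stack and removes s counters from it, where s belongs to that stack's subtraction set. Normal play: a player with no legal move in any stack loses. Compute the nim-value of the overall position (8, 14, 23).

0

Stack A, S = {2, 3, 7}:
G(0) = 0
G(1) = mex{} = 0
G(2) = mex{0} = 1
G(3) = mex{0,0} = 1
G(4) = mex{1,0} = 2
G(5) = mex{1,1} = 0
G(6) = mex{2,1} = 0
G(7) = mex{0,2,0} = 1
G(8) = mex{0,0,0} = 1
G_A(8) = 1.
Stack B, S = {7, 8}:
G(0) = 0
G(1) = mex{} = 0
G(2) = mex{} = 0
G(3) = mex{} = 0
G(4) = mex{} = 0
G(5) = mex{} = 0
G(6) = mex{} = 0
G(7) = mex{0} = 1
G(8) = mex{0,0} = 1
G(9) = mex{0,0} = 1
G(10) = mex{0,0} = 1
G(11) = mex{0,0} = 1
G(12) = mex{0,0} = 1
G(13) = mex{0,0} = 1
G(14) = mex{1,0} = 2
G_B(14) = 2.
Stack C, S = {1, 2, 3, 4, 6}:
n :  0  1  2  3  4  5  6  7  8  9 10 11 12 13 14 15 16 17 18 19 20 21 22 23
G :  0  1  2  3  4  0  1  2  3  4  0  1  2  3  4  0  1  2  3  4  0  1  2  3
G_C(23) = 3.
Combined Grundy value = 1 ⊕ 2 ⊕ 3 = 0.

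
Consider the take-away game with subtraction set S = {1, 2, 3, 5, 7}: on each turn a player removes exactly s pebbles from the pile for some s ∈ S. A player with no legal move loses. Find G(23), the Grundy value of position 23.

n :  0  1  2  3  4  5  6  7  8  9 10 11 12 13 14 15 16 17 18 19 20 21 22 23
G :  0  1  2  3  0  1  2  3  0  1  2  3  0  1  2  3  0  1  2  3  0  1  2  3

3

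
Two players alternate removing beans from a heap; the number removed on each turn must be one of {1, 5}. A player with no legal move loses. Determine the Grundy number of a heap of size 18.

0

G(0) = 0
G(1) = mex{0} = 1
G(2) = mex{1} = 0
G(3) = mex{0} = 1
G(4) = mex{1} = 0
G(5) = mex{0,0} = 1
G(6) = mex{1,1} = 0
G(7) = mex{0,0} = 1
G(8) = mex{1,1} = 0
G(9) = mex{0,0} = 1
G(10) = mex{1,1} = 0
G(11) = mex{0,0} = 1
G(12) = mex{1,1} = 0
G(13) = mex{0,0} = 1
G(14) = mex{1,1} = 0
G(15) = mex{0,0} = 1
G(16) = mex{1,1} = 0
G(17) = mex{0,0} = 1
G(18) = mex{1,1} = 0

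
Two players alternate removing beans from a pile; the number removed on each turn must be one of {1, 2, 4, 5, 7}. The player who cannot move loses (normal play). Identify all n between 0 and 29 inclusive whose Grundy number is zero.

0, 3, 6, 9, 12, 15, 18, 21, 24, 27

n :  0  1  2  3  4  5  6  7  8  9 10 11 12 13 14 15 16 17 18 19 20 21 22 23 24 25 26 27 28 29
G :  0  1  2  0  1  2  0  1  2  0  1  2  0  1  2  0  1  2  0  1  2  0  1  2  0  1  2  0  1  2
P-positions are exactly the n with G(n) = 0.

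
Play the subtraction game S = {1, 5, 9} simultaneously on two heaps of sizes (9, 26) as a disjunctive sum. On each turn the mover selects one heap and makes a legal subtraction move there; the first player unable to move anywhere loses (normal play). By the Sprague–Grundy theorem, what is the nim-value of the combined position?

All heaps use S = {1, 5, 9}:
G(0) = 0
G(1) = mex{0} = 1
G(2) = mex{1} = 0
G(3) = mex{0} = 1
G(4) = mex{1} = 0
G(5) = mex{0,0} = 1
G(6) = mex{1,1} = 0
G(7) = mex{0,0} = 1
G(8) = mex{1,1} = 0
G(9) = mex{0,0,0} = 1
G(10) = mex{1,1,1} = 0
G(11) = mex{0,0,0} = 1
G(12) = mex{1,1,1} = 0
G(13) = mex{0,0,0} = 1
G(14) = mex{1,1,1} = 0
G(15) = mex{0,0,0} = 1
G(16) = mex{1,1,1} = 0
G(17) = mex{0,0,0} = 1
G(18) = mex{1,1,1} = 0
G(19) = mex{0,0,0} = 1
G(20) = mex{1,1,1} = 0
G(21) = mex{0,0,0} = 1
G(22) = mex{1,1,1} = 0
G(23) = mex{0,0,0} = 1
G(24) = mex{1,1,1} = 0
G(25) = mex{0,0,0} = 1
G(26) = mex{1,1,1} = 0
Heap A: G(9) = 1.
Heap B: G(26) = 0.
Combined Grundy value = 1 ⊕ 0 = 1.

1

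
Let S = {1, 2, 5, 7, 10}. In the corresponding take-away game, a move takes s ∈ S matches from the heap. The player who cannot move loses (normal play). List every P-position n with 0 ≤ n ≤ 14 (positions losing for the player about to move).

0, 3, 6, 9, 12

n :  0  1  2  3  4  5  6  7  8  9 10 11 12 13 14
G :  0  1  2  0  1  2  0  1  2  0  1  2  0  1  2
P-positions are exactly the n with G(n) = 0.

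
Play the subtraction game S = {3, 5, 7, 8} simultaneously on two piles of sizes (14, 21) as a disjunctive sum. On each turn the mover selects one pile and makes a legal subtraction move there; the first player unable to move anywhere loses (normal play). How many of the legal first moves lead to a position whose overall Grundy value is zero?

All piles use S = {3, 5, 7, 8}:
G(0) = 0
G(1) = mex{} = 0
G(2) = mex{} = 0
G(3) = mex{0} = 1
G(4) = mex{0} = 1
G(5) = mex{0,0} = 1
G(6) = mex{1,0} = 2
G(7) = mex{1,0,0} = 2
G(8) = mex{1,1,0,0} = 2
G(9) = mex{2,1,0,0} = 3
G(10) = mex{2,1,1,0} = 3
G(11) = mex{2,2,1,1} = 0
G(12) = mex{3,2,1,1} = 0
G(13) = mex{3,2,2,1} = 0
G(14) = mex{0,3,2,2} = 1
G(15) = mex{0,3,2,2} = 1
G(16) = mex{0,0,3,2} = 1
G(17) = mex{1,0,3,3} = 2
G(18) = mex{1,0,0,3} = 2
G(19) = mex{1,1,0,0} = 2
G(20) = mex{2,1,0,0} = 3
G(21) = mex{2,1,1,0} = 3
Pile A: G(14) = 1.
Pile B: G(21) = 3.
Combined Grundy value = 1 ⊕ 3 = 2.
A winning move leaves total XOR = 0, i.e. changes one component's Grundy value g to g ⊕ X where X is the current total.
Pile A: need g' = 1⊕2 = 3. Options: 14−3→G=0, 14−5→G=3, 14−7→G=2, 14−8→G=2. Hits: 1.
Pile B: need g' = 3⊕2 = 1. Options: 21−3→G=2, 21−5→G=1, 21−7→G=1, 21−8→G=0. Hits: 2.

3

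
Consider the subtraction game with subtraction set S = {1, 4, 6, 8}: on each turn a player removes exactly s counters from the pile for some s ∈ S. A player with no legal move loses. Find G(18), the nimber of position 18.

1

n :  0  1  2  3  4  5  6  7  8  9 10 11 12 13 14 15 16 17 18
G :  0  1  0  1  2  0  1  0  1  2  3  2  0  1  0  1  2  0  1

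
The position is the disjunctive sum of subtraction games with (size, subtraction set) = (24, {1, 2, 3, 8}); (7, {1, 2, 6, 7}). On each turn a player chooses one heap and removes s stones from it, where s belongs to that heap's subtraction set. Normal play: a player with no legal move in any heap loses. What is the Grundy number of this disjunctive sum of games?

Heap A, S = {1, 2, 3, 8}:
G(0) = 0
G(1) = mex{0} = 1
G(2) = mex{1,0} = 2
G(3) = mex{2,1,0} = 3
G(4) = mex{3,2,1} = 0
G(5) = mex{0,3,2} = 1
G(6) = mex{1,0,3} = 2
G(7) = mex{2,1,0} = 3
G(8) = mex{3,2,1,0} = 4
G(9) = mex{4,3,2,1} = 0
G(10) = mex{0,4,3,2} = 1
G(11) = mex{1,0,4,3} = 2
G(12) = mex{2,1,0,0} = 3
G(13) = mex{3,2,1,1} = 0
G(14) = mex{0,3,2,2} = 1
G(15) = mex{1,0,3,3} = 2
G(16) = mex{2,1,0,4} = 3
G(17) = mex{3,2,1,0} = 4
G(18) = mex{4,3,2,1} = 0
G(19) = mex{0,4,3,2} = 1
G(20) = mex{1,0,4,3} = 2
G(21) = mex{2,1,0,0} = 3
G(22) = mex{3,2,1,1} = 0
G(23) = mex{0,3,2,2} = 1
G(24) = mex{1,0,3,3} = 2
G_A(24) = 2.
Heap B, S = {1, 2, 6, 7}:
G(0) = 0
G(1) = mex{0} = 1
G(2) = mex{1,0} = 2
G(3) = mex{2,1} = 0
G(4) = mex{0,2} = 1
G(5) = mex{1,0} = 2
G(6) = mex{2,1,0} = 3
G(7) = mex{3,2,1,0} = 4
G_B(7) = 4.
Combined Grundy value = 2 ⊕ 4 = 6.

6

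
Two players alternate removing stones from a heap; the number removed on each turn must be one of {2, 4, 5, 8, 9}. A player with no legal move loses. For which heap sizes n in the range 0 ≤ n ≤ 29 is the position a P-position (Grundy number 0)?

n :  0  1  2  3  4  5  6  7  8  9 10 11 12 13 14 15 16 17 18 19 20 21 22 23 24 25 26 27 28 29
G :  0  0  1  1  2  2  3  0  4  1  5  2  3  0  0  1  1  2  2  3  0  4  1  5  2  3  0  0  1  1
P-positions are exactly the n with G(n) = 0.

0, 1, 7, 13, 14, 20, 26, 27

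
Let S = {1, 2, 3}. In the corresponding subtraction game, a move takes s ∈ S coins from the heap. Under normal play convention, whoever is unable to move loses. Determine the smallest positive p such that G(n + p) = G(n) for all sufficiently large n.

4

G(0) = 0
G(1) = mex{0} = 1
G(2) = mex{1,0} = 2
G(3) = mex{2,1,0} = 3
G(4) = mex{3,2,1} = 0
G(5) = mex{0,3,2} = 1
G(6) = mex{1,0,3} = 2
G(7) = mex{2,1,0} = 3
G(8) = mex{3,2,1} = 0
G(9) = mex{0,3,2} = 1
G(10) = mex{1,0,3} = 2
G(11) = mex{2,1,0} = 3
G(12) = mex{3,2,1} = 0
G(13) = mex{0,3,2} = 1
G(14) = mex{1,0,3} = 2
G(n+4) = G(n) holds for n = 0,…,2 (a full window of length max(S) = 3), so the sequence is purely periodic with period 4.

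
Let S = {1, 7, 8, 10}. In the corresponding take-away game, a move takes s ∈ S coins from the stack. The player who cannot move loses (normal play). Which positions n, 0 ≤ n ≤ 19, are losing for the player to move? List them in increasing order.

0, 2, 4, 6, 15, 17, 19

G(0) = 0
G(1) = mex{0} = 1
G(2) = mex{1} = 0
G(3) = mex{0} = 1
G(4) = mex{1} = 0
G(5) = mex{0} = 1
G(6) = mex{1} = 0
G(7) = mex{0,0} = 1
G(8) = mex{1,1,0} = 2
G(9) = mex{2,0,1} = 3
G(10) = mex{3,1,0,0} = 2
G(11) = mex{2,0,1,1} = 3
G(12) = mex{3,1,0,0} = 2
G(13) = mex{2,0,1,1} = 3
G(14) = mex{3,1,0,0} = 2
G(15) = mex{2,2,1,1} = 0
G(16) = mex{0,3,2,0} = 1
G(17) = mex{1,2,3,1} = 0
G(18) = mex{0,3,2,2} = 1
G(19) = mex{1,2,3,3} = 0
P-positions are exactly the n with G(n) = 0.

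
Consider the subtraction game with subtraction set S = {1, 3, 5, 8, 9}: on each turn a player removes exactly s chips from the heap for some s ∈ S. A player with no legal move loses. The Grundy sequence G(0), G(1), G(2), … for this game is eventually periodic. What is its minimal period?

16

n :  0  1  2  3  4  5  6  7  8  9 10 11 12 13 14 15 16 17 18 19 20 21 22 23 24 25 26 27 28 29 30 31 32 33
G :  0  1  0  1  0  1  0  1  2  3  2  3  2  3  2  3  0  1  0  1  0  1  0  1  2  3  2  3  2  3  2  3  0  1
G(n+16) = G(n) holds for n = 0,…,8 (a full window of length max(S) = 9), so the sequence is purely periodic with period 16.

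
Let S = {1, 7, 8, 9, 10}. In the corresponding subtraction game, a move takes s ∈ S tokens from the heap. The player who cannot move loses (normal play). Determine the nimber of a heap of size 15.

3

n :  0  1  2  3  4  5  6  7  8  9 10 11 12 13 14 15
G :  0  1  0  1  0  1  0  1  2  3  2  3  2  3  2  3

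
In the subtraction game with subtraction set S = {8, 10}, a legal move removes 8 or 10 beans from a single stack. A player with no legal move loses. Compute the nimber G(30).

1

G(0) = 0
G(1) = mex{} = 0
G(2) = mex{} = 0
G(3) = mex{} = 0
G(4) = mex{} = 0
G(5) = mex{} = 0
G(6) = mex{} = 0
G(7) = mex{} = 0
G(8) = mex{0} = 1
G(9) = mex{0} = 1
G(10) = mex{0,0} = 1
G(11) = mex{0,0} = 1
G(12) = mex{0,0} = 1
G(13) = mex{0,0} = 1
G(14) = mex{0,0} = 1
G(15) = mex{0,0} = 1
G(16) = mex{1,0} = 2
G(17) = mex{1,0} = 2
G(18) = mex{1,1} = 0
G(19) = mex{1,1} = 0
G(20) = mex{1,1} = 0
G(21) = mex{1,1} = 0
G(22) = mex{1,1} = 0
G(23) = mex{1,1} = 0
G(24) = mex{2,1} = 0
G(25) = mex{2,1} = 0
G(26) = mex{0,2} = 1
G(27) = mex{0,2} = 1
G(28) = mex{0,0} = 1
G(29) = mex{0,0} = 1
G(30) = mex{0,0} = 1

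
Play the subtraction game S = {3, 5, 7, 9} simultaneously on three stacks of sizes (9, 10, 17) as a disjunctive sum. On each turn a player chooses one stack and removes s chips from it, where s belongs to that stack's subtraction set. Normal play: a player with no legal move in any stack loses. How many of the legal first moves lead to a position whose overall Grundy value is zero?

4

All stacks use S = {3, 5, 7, 9}:
n :  0  1  2  3  4  5  6  7  8  9 10 11 12 13 14 15 16 17
G :  0  0  0  1  1  1  2  2  2  3  3  3  0  0  0  1  1  1
Stack A: G(9) = 3.
Stack B: G(10) = 3.
Stack C: G(17) = 1.
Combined Grundy value = 3 ⊕ 3 ⊕ 1 = 1.
A winning move leaves total XOR = 0, i.e. changes one component's Grundy value g to g ⊕ X where X is the current total.
Stack A: need g' = 3⊕1 = 2. Options: 9−3→G=2, 9−5→G=1, 9−7→G=0, 9−9→G=0. Hits: 1.
Stack B: need g' = 3⊕1 = 2. Options: 10−3→G=2, 10−5→G=1, 10−7→G=1, 10−9→G=0. Hits: 1.
Stack C: need g' = 1⊕1 = 0. Options: 17−3→G=0, 17−5→G=0, 17−7→G=3, 17−9→G=2. Hits: 2.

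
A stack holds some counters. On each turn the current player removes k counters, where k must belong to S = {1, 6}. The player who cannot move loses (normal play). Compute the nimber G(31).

G(0) = 0
G(1) = mex{0} = 1
G(2) = mex{1} = 0
G(3) = mex{0} = 1
G(4) = mex{1} = 0
G(5) = mex{0} = 1
G(6) = mex{1,0} = 2
G(7) = mex{2,1} = 0
G(8) = mex{0,0} = 1
G(9) = mex{1,1} = 0
G(10) = mex{0,0} = 1
G(11) = mex{1,1} = 0
G(12) = mex{0,2} = 1
G(13) = mex{1,0} = 2
G(14) = mex{2,1} = 0
G(15) = mex{0,0} = 1
G(16) = mex{1,1} = 0
G(17) = mex{0,0} = 1
G(18) = mex{1,1} = 0
G(19) = mex{0,2} = 1
G(20) = mex{1,0} = 2
G(21) = mex{2,1} = 0
G(22) = mex{0,0} = 1
G(23) = mex{1,1} = 0
G(24) = mex{0,0} = 1
G(25) = mex{1,1} = 0
G(26) = mex{0,2} = 1
G(27) = mex{1,0} = 2
G(28) = mex{2,1} = 0
G(29) = mex{0,0} = 1
G(30) = mex{1,1} = 0
G(31) = mex{0,0} = 1

1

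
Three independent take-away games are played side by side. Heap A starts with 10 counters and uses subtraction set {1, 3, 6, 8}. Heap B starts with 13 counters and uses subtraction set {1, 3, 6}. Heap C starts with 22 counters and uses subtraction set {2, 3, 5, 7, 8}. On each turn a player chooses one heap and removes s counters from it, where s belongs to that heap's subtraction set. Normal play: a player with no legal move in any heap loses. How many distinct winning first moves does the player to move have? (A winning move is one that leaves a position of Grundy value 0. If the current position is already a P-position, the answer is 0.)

Heap A, S = {1, 3, 6, 8}:
G(0) = 0
G(1) = mex{0} = 1
G(2) = mex{1} = 0
G(3) = mex{0,0} = 1
G(4) = mex{1,1} = 0
G(5) = mex{0,0} = 1
G(6) = mex{1,1,0} = 2
G(7) = mex{2,0,1} = 3
G(8) = mex{3,1,0,0} = 2
G(9) = mex{2,2,1,1} = 0
G(10) = mex{0,3,0,0} = 1
G_A(10) = 1.
Heap B, S = {1, 3, 6}:
n :  0  1  2  3  4  5  6  7  8  9 10 11 12 13
G :  0  1  0  1  0  1  2  3  2  0  1  0  1  0
G_B(13) = 0.
Heap C, S = {2, 3, 5, 7, 8}:
G(0) = 0
G(1) = mex{} = 0
G(2) = mex{0} = 1
G(3) = mex{0,0} = 1
G(4) = mex{1,0} = 2
G(5) = mex{1,1,0} = 2
G(6) = mex{2,1,0} = 3
G(7) = mex{2,2,1,0} = 3
G(8) = mex{3,2,1,0,0} = 4
G(9) = mex{3,3,2,1,0} = 4
G(10) = mex{4,3,2,1,1} = 0
G(11) = mex{4,4,3,2,1} = 0
G(12) = mex{0,4,3,2,2} = 1
G(13) = mex{0,0,4,3,2} = 1
G(14) = mex{1,0,4,3,3} = 2
G(15) = mex{1,1,0,4,3} = 2
G(16) = mex{2,1,0,4,4} = 3
G(17) = mex{2,2,1,0,4} = 3
G(18) = mex{3,2,1,0,0} = 4
G(19) = mex{3,3,2,1,0} = 4
G(20) = mex{4,3,2,1,1} = 0
G(21) = mex{4,4,3,2,1} = 0
G(22) = mex{0,4,3,2,2} = 1
G_C(22) = 1.
Combined Grundy value = 1 ⊕ 0 ⊕ 1 = 0.
A winning move leaves total XOR = 0, i.e. changes one component's Grundy value g to g ⊕ X where X is the current total.
Heap A: target g' = 1⊕0 = 1, but every legal move changes the Grundy value (mex property), so 0 moves.
Heap B: target g' = 0⊕0 = 0, but every legal move changes the Grundy value (mex property), so 0 moves.
Heap C: target g' = 1⊕0 = 1, but every legal move changes the Grundy value (mex property), so 0 moves.

0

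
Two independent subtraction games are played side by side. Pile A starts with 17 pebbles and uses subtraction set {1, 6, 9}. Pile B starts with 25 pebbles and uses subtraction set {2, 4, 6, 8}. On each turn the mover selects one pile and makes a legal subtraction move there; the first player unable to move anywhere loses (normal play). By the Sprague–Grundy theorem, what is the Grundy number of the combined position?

2

Pile A, S = {1, 6, 9}:
n :  0  1  2  3  4  5  6  7  8  9 10 11 12 13 14 15 16 17
G :  0  1  0  1  0  1  2  0  1  2  3  2  0  1  0  1  2  0
G_A(17) = 0.
Pile B, S = {2, 4, 6, 8}:
n :  0  1  2  3  4  5  6  7  8  9 10 11 12 13 14 15 16 17 18 19 20 21 22 23 24 25
G :  0  0  1  1  2  2  3  3  4  4  0  0  1  1  2  2  3  3  4  4  0  0  1  1  2  2
G_B(25) = 2.
Combined Grundy value = 0 ⊕ 2 = 2.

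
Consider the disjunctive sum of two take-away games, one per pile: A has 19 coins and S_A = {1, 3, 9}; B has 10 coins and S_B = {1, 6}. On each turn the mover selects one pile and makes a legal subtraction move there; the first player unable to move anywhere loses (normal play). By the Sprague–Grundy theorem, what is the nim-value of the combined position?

0

Pile A, S = {1, 3, 9}:
n :  0  1  2  3  4  5  6  7  8  9 10 11 12 13 14 15 16 17 18 19
G :  0  1  0  1  0  1  0  1  0  1  0  1  0  1  0  1  0  1  0  1
G_A(19) = 1.
Pile B, S = {1, 6}:
G(0) = 0
G(1) = mex{0} = 1
G(2) = mex{1} = 0
G(3) = mex{0} = 1
G(4) = mex{1} = 0
G(5) = mex{0} = 1
G(6) = mex{1,0} = 2
G(7) = mex{2,1} = 0
G(8) = mex{0,0} = 1
G(9) = mex{1,1} = 0
G(10) = mex{0,0} = 1
G_B(10) = 1.
Combined Grundy value = 1 ⊕ 1 = 0.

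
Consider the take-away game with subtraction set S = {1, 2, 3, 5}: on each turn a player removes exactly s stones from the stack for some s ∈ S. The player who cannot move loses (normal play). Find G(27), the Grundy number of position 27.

3

G(0) = 0
G(1) = mex{0} = 1
G(2) = mex{1,0} = 2
G(3) = mex{2,1,0} = 3
G(4) = mex{3,2,1} = 0
G(5) = mex{0,3,2,0} = 1
G(6) = mex{1,0,3,1} = 2
G(7) = mex{2,1,0,2} = 3
G(8) = mex{3,2,1,3} = 0
G(9) = mex{0,3,2,0} = 1
G(10) = mex{1,0,3,1} = 2
G(11) = mex{2,1,0,2} = 3
G(12) = mex{3,2,1,3} = 0
G(13) = mex{0,3,2,0} = 1
G(14) = mex{1,0,3,1} = 2
G(15) = mex{2,1,0,2} = 3
G(16) = mex{3,2,1,3} = 0
G(17) = mex{0,3,2,0} = 1
G(18) = mex{1,0,3,1} = 2
G(19) = mex{2,1,0,2} = 3
G(20) = mex{3,2,1,3} = 0
G(21) = mex{0,3,2,0} = 1
G(22) = mex{1,0,3,1} = 2
G(23) = mex{2,1,0,2} = 3
G(24) = mex{3,2,1,3} = 0
G(25) = mex{0,3,2,0} = 1
G(26) = mex{1,0,3,1} = 2
G(27) = mex{2,1,0,2} = 3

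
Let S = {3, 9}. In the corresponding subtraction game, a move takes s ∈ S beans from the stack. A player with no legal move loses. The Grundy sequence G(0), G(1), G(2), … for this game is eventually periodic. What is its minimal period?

6

n :  0  1  2  3  4  5  6  7  8  9 10 11 12 13 14 15 16
G :  0  0  0  1  1  1  0  0  0  1  1  1  0  0  0  1  1
G(n+6) = G(n) holds for n = 0,…,8 (a full window of length max(S) = 9), so the sequence is purely periodic with period 6.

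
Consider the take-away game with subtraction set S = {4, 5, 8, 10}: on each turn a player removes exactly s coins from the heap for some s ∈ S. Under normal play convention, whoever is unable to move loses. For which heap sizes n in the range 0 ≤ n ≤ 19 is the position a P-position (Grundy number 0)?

G(0) = 0
G(1) = mex{} = 0
G(2) = mex{} = 0
G(3) = mex{} = 0
G(4) = mex{0} = 1
G(5) = mex{0,0} = 1
G(6) = mex{0,0} = 1
G(7) = mex{0,0} = 1
G(8) = mex{1,0,0} = 2
G(9) = mex{1,1,0} = 2
G(10) = mex{1,1,0,0} = 2
G(11) = mex{1,1,0,0} = 2
G(12) = mex{2,1,1,0} = 3
G(13) = mex{2,2,1,0} = 3
G(14) = mex{2,2,1,1} = 0
G(15) = mex{2,2,1,1} = 0
G(16) = mex{3,2,2,1} = 0
G(17) = mex{3,3,2,1} = 0
G(18) = mex{0,3,2,2} = 1
G(19) = mex{0,0,2,2} = 1
P-positions are exactly the n with G(n) = 0.

0, 1, 2, 3, 14, 15, 16, 17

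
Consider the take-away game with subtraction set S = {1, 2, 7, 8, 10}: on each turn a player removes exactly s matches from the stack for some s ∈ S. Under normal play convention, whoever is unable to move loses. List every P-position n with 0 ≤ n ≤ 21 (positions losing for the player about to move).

0, 3, 6, 9, 12, 15, 18, 21

n :  0  1  2  3  4  5  6  7  8  9 10 11 12 13 14 15 16 17 18 19 20 21
G :  0  1  2  0  1  2  0  1  2  0  1  2  0  1  2  0  1  2  0  1  2  0
P-positions are exactly the n with G(n) = 0.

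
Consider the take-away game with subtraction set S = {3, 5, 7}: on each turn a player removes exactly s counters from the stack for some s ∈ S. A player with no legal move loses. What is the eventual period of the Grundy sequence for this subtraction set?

10

n :  0  1  2  3  4  5  6  7  8  9 10 11 12 13 14 15 16 17 18 19 20 21
G :  0  0  0  1  1  1  2  2  2  3  0  0  0  1  1  1  2  2  2  3  0  0
G(n+10) = G(n) holds for n = 0,…,6 (a full window of length max(S) = 7), so the sequence is purely periodic with period 10.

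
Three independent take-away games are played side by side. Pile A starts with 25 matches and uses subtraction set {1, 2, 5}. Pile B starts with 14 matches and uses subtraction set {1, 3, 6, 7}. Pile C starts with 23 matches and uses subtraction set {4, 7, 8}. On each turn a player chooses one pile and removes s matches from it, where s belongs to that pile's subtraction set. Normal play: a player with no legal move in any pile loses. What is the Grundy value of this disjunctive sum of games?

3

Pile A, S = {1, 2, 5}:
G(0) = 0
G(1) = mex{0} = 1
G(2) = mex{1,0} = 2
G(3) = mex{2,1} = 0
G(4) = mex{0,2} = 1
G(5) = mex{1,0,0} = 2
G(6) = mex{2,1,1} = 0
G(7) = mex{0,2,2} = 1
G(8) = mex{1,0,0} = 2
G(9) = mex{2,1,1} = 0
G(10) = mex{0,2,2} = 1
G(11) = mex{1,0,0} = 2
G(12) = mex{2,1,1} = 0
G(13) = mex{0,2,2} = 1
G(14) = mex{1,0,0} = 2
G(15) = mex{2,1,1} = 0
G(16) = mex{0,2,2} = 1
G(17) = mex{1,0,0} = 2
G(18) = mex{2,1,1} = 0
G(19) = mex{0,2,2} = 1
G(20) = mex{1,0,0} = 2
G(21) = mex{2,1,1} = 0
G(22) = mex{0,2,2} = 1
G(23) = mex{1,0,0} = 2
G(24) = mex{2,1,1} = 0
G(25) = mex{0,2,2} = 1
G_A(25) = 1.
Pile B, S = {1, 3, 6, 7}:
G(0) = 0
G(1) = mex{0} = 1
G(2) = mex{1} = 0
G(3) = mex{0,0} = 1
G(4) = mex{1,1} = 0
G(5) = mex{0,0} = 1
G(6) = mex{1,1,0} = 2
G(7) = mex{2,0,1,0} = 3
G(8) = mex{3,1,0,1} = 2
G(9) = mex{2,2,1,0} = 3
G(10) = mex{3,3,0,1} = 2
G(11) = mex{2,2,1,0} = 3
G(12) = mex{3,3,2,1} = 0
G(13) = mex{0,2,3,2} = 1
G(14) = mex{1,3,2,3} = 0
G_B(14) = 0.
Pile C, S = {4, 7, 8}:
G(0) = 0
G(1) = mex{} = 0
G(2) = mex{} = 0
G(3) = mex{} = 0
G(4) = mex{0} = 1
G(5) = mex{0} = 1
G(6) = mex{0} = 1
G(7) = mex{0,0} = 1
G(8) = mex{1,0,0} = 2
G(9) = mex{1,0,0} = 2
G(10) = mex{1,0,0} = 2
G(11) = mex{1,1,0} = 2
G(12) = mex{2,1,1} = 0
G(13) = mex{2,1,1} = 0
G(14) = mex{2,1,1} = 0
G(15) = mex{2,2,1} = 0
G(16) = mex{0,2,2} = 1
G(17) = mex{0,2,2} = 1
G(18) = mex{0,2,2} = 1
G(19) = mex{0,0,2} = 1
G(20) = mex{1,0,0} = 2
G(21) = mex{1,0,0} = 2
G(22) = mex{1,0,0} = 2
G(23) = mex{1,1,0} = 2
G_C(23) = 2.
Combined Grundy value = 1 ⊕ 0 ⊕ 2 = 3.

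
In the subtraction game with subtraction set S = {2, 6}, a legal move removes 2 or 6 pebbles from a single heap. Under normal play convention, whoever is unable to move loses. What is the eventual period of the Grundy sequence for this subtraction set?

4

n :  0  1  2  3  4  5  6  7  8  9 10 11 12 13 14
G :  0  0  1  1  0  0  1  1  0  0  1  1  0  0  1
G(n+4) = G(n) holds for n = 0,…,5 (a full window of length max(S) = 6), so the sequence is purely periodic with period 4.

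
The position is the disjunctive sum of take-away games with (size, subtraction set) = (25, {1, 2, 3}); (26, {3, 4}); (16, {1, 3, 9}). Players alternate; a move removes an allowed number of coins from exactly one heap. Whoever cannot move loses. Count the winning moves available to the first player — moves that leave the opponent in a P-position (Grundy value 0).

0

Heap A, S = {1, 2, 3}:
n :  0  1  2  3  4  5  6  7  8  9 10 11 12 13 14 15 16 17 18 19 20 21 22 23 24 25
G :  0  1  2  3  0  1  2  3  0  1  2  3  0  1  2  3  0  1  2  3  0  1  2  3  0  1
G_A(25) = 1.
Heap B, S = {3, 4}:
n :  0  1  2  3  4  5  6  7  8  9 10 11 12 13 14 15 16 17 18 19 20 21 22 23 24 25 26
G :  0  0  0  1  1  1  2  0  0  0  1  1  1  2  0  0  0  1  1  1  2  0  0  0  1  1  1
G_B(26) = 1.
Heap C, S = {1, 3, 9}:
G(0) = 0
G(1) = mex{0} = 1
G(2) = mex{1} = 0
G(3) = mex{0,0} = 1
G(4) = mex{1,1} = 0
G(5) = mex{0,0} = 1
G(6) = mex{1,1} = 0
G(7) = mex{0,0} = 1
G(8) = mex{1,1} = 0
G(9) = mex{0,0,0} = 1
G(10) = mex{1,1,1} = 0
G(11) = mex{0,0,0} = 1
G(12) = mex{1,1,1} = 0
G(13) = mex{0,0,0} = 1
G(14) = mex{1,1,1} = 0
G(15) = mex{0,0,0} = 1
G(16) = mex{1,1,1} = 0
G_C(16) = 0.
Combined Grundy value = 1 ⊕ 1 ⊕ 0 = 0.
A winning move leaves total XOR = 0, i.e. changes one component's Grundy value g to g ⊕ X where X is the current total.
Heap A: target g' = 1⊕0 = 1, but every legal move changes the Grundy value (mex property), so 0 moves.
Heap B: target g' = 1⊕0 = 1, but every legal move changes the Grundy value (mex property), so 0 moves.
Heap C: target g' = 0⊕0 = 0, but every legal move changes the Grundy value (mex property), so 0 moves.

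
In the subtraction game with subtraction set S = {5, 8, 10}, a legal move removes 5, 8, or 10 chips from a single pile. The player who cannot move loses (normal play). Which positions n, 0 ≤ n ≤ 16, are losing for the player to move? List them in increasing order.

0, 1, 2, 3, 4, 15, 16

G(0) = 0
G(1) = mex{} = 0
G(2) = mex{} = 0
G(3) = mex{} = 0
G(4) = mex{} = 0
G(5) = mex{0} = 1
G(6) = mex{0} = 1
G(7) = mex{0} = 1
G(8) = mex{0,0} = 1
G(9) = mex{0,0} = 1
G(10) = mex{1,0,0} = 2
G(11) = mex{1,0,0} = 2
G(12) = mex{1,0,0} = 2
G(13) = mex{1,1,0} = 2
G(14) = mex{1,1,0} = 2
G(15) = mex{2,1,1} = 0
G(16) = mex{2,1,1} = 0
P-positions are exactly the n with G(n) = 0.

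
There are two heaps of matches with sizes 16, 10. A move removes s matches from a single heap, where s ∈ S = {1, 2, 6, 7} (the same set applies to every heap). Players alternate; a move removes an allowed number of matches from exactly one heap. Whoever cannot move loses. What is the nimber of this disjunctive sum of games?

2

All heaps use S = {1, 2, 6, 7}:
G(0) = 0
G(1) = mex{0} = 1
G(2) = mex{1,0} = 2
G(3) = mex{2,1} = 0
G(4) = mex{0,2} = 1
G(5) = mex{1,0} = 2
G(6) = mex{2,1,0} = 3
G(7) = mex{3,2,1,0} = 4
G(8) = mex{4,3,2,1} = 0
G(9) = mex{0,4,0,2} = 1
G(10) = mex{1,0,1,0} = 2
G(11) = mex{2,1,2,1} = 0
G(12) = mex{0,2,3,2} = 1
G(13) = mex{1,0,4,3} = 2
G(14) = mex{2,1,0,4} = 3
G(15) = mex{3,2,1,0} = 4
G(16) = mex{4,3,2,1} = 0
Heap A: G(16) = 0.
Heap B: G(10) = 2.
Combined Grundy value = 0 ⊕ 2 = 2.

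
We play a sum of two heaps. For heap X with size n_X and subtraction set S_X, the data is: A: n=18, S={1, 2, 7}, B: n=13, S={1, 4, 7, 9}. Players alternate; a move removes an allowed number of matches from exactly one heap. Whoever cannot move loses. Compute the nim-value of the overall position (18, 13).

0

Heap A, S = {1, 2, 7}:
n :  0  1  2  3  4  5  6  7  8  9 10 11 12 13 14 15 16 17 18
G :  0  1  2  0  1  2  0  1  2  0  1  2  0  1  2  0  1  2  0
G_A(18) = 0.
Heap B, S = {1, 4, 7, 9}:
G(0) = 0
G(1) = mex{0} = 1
G(2) = mex{1} = 0
G(3) = mex{0} = 1
G(4) = mex{1,0} = 2
G(5) = mex{2,1} = 0
G(6) = mex{0,0} = 1
G(7) = mex{1,1,0} = 2
G(8) = mex{2,2,1} = 0
G(9) = mex{0,0,0,0} = 1
G(10) = mex{1,1,1,1} = 0
G(11) = mex{0,2,2,0} = 1
G(12) = mex{1,0,0,1} = 2
G(13) = mex{2,1,1,2} = 0
G_B(13) = 0.
Combined Grundy value = 0 ⊕ 0 = 0.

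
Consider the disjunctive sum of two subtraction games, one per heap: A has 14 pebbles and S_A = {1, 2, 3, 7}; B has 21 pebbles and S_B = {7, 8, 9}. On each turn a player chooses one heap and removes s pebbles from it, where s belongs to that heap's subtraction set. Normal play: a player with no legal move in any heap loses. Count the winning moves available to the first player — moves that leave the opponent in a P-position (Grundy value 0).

Heap A, S = {1, 2, 3, 7}:
G(0) = 0
G(1) = mex{0} = 1
G(2) = mex{1,0} = 2
G(3) = mex{2,1,0} = 3
G(4) = mex{3,2,1} = 0
G(5) = mex{0,3,2} = 1
G(6) = mex{1,0,3} = 2
G(7) = mex{2,1,0,0} = 3
G(8) = mex{3,2,1,1} = 0
G(9) = mex{0,3,2,2} = 1
G(10) = mex{1,0,3,3} = 2
G(11) = mex{2,1,0,0} = 3
G(12) = mex{3,2,1,1} = 0
G(13) = mex{0,3,2,2} = 1
G(14) = mex{1,0,3,3} = 2
G_A(14) = 2.
Heap B, S = {7, 8, 9}:
n :  0  1  2  3  4  5  6  7  8  9 10 11 12 13 14 15 16 17 18 19 20 21
G :  0  0  0  0  0  0  0  1  1  1  1  1  1  1  2  2  0  0  0  0  0  0
G_B(21) = 0.
Combined Grundy value = 2 ⊕ 0 = 2.
A winning move leaves total XOR = 0, i.e. changes one component's Grundy value g to g ⊕ X where X is the current total.
Heap A: need g' = 2⊕2 = 0. Options: 14−1→G=1, 14−2→G=0, 14−3→G=3, 14−7→G=3. Hits: 1.
Heap B: need g' = 0⊕2 = 2. Options: 21−7→G=2, 21−8→G=1, 21−9→G=1. Hits: 1.

2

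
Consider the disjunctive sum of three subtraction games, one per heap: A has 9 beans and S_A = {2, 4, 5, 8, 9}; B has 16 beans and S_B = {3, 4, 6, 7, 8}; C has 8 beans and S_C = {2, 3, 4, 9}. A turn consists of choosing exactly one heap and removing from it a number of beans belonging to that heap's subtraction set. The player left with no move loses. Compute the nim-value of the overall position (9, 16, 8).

Heap A, S = {2, 4, 5, 8, 9}:
n : 0 1 2 3 4 5 6 7 8 9
G : 0 0 1 1 2 2 3 0 4 1
G_A(9) = 1.
Heap B, S = {3, 4, 6, 7, 8}:
G(0) = 0
G(1) = mex{} = 0
G(2) = mex{} = 0
G(3) = mex{0} = 1
G(4) = mex{0,0} = 1
G(5) = mex{0,0} = 1
G(6) = mex{1,0,0} = 2
G(7) = mex{1,1,0,0} = 2
G(8) = mex{1,1,0,0,0} = 2
G(9) = mex{2,1,1,0,0} = 3
G(10) = mex{2,2,1,1,0} = 3
G(11) = mex{2,2,1,1,1} = 0
G(12) = mex{3,2,2,1,1} = 0
G(13) = mex{3,3,2,2,1} = 0
G(14) = mex{0,3,2,2,2} = 1
G(15) = mex{0,0,3,2,2} = 1
G(16) = mex{0,0,3,3,2} = 1
G_B(16) = 1.
Heap C, S = {2, 3, 4, 9}:
n : 0 1 2 3 4 5 6 7 8
G : 0 0 1 1 2 2 0 0 1
G_C(8) = 1.
Combined Grundy value = 1 ⊕ 1 ⊕ 1 = 1.

1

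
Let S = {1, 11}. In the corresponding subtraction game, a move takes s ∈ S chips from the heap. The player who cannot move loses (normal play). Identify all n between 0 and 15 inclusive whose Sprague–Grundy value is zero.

0, 2, 4, 6, 8, 10, 12, 14

n :  0  1  2  3  4  5  6  7  8  9 10 11 12 13 14 15
G :  0  1  0  1  0  1  0  1  0  1  0  1  0  1  0  1
P-positions are exactly the n with G(n) = 0.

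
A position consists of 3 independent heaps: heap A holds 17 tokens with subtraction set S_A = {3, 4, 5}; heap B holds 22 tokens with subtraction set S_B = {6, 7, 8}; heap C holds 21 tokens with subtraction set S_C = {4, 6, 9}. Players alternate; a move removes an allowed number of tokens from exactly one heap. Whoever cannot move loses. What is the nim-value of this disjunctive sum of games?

3

Heap A, S = {3, 4, 5}:
n :  0  1  2  3  4  5  6  7  8  9 10 11 12 13 14 15 16 17
G :  0  0  0  1  1  1  2  2  0  0  0  1  1  1  2  2  0  0
G_A(17) = 0.
Heap B, S = {6, 7, 8}:
G(0) = 0
G(1) = mex{} = 0
G(2) = mex{} = 0
G(3) = mex{} = 0
G(4) = mex{} = 0
G(5) = mex{} = 0
G(6) = mex{0} = 1
G(7) = mex{0,0} = 1
G(8) = mex{0,0,0} = 1
G(9) = mex{0,0,0} = 1
G(10) = mex{0,0,0} = 1
G(11) = mex{0,0,0} = 1
G(12) = mex{1,0,0} = 2
G(13) = mex{1,1,0} = 2
G(14) = mex{1,1,1} = 0
G(15) = mex{1,1,1} = 0
G(16) = mex{1,1,1} = 0
G(17) = mex{1,1,1} = 0
G(18) = mex{2,1,1} = 0
G(19) = mex{2,2,1} = 0
G(20) = mex{0,2,2} = 1
G(21) = mex{0,0,2} = 1
G(22) = mex{0,0,0} = 1
G_B(22) = 1.
Heap C, S = {4, 6, 9}:
n :  0  1  2  3  4  5  6  7  8  9 10 11 12 13 14 15 16 17 18 19 20 21
G :  0  0  0  0  1  1  1  1  2  2  2  2  3  0  0  0  0  1  1  1  1  2
G_C(21) = 2.
Combined Grundy value = 0 ⊕ 1 ⊕ 2 = 3.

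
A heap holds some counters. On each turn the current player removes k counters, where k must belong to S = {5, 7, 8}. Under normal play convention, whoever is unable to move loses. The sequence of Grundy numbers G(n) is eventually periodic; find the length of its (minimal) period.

13

n :  0  1  2  3  4  5  6  7  8  9 10 11 12 13 14 15 16 17 18 19 20 21 22 23 24 25 26 27
G :  0  0  0  0  0  1  1  1  1  1  2  2  2  0  0  0  0  0  1  1  1  1  1  2  2  2  0  0
G(n+13) = G(n) holds for n = 0,…,7 (a full window of length max(S) = 8), so the sequence is purely periodic with period 13.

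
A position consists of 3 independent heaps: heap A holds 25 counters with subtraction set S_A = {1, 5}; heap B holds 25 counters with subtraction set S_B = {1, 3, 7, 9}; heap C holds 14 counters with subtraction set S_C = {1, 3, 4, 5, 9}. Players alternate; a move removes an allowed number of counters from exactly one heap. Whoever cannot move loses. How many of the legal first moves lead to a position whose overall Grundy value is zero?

1

Heap A, S = {1, 5}:
G(0) = 0
G(1) = mex{0} = 1
G(2) = mex{1} = 0
G(3) = mex{0} = 1
G(4) = mex{1} = 0
G(5) = mex{0,0} = 1
G(6) = mex{1,1} = 0
G(7) = mex{0,0} = 1
G(8) = mex{1,1} = 0
G(9) = mex{0,0} = 1
G(10) = mex{1,1} = 0
G(11) = mex{0,0} = 1
G(12) = mex{1,1} = 0
G(13) = mex{0,0} = 1
G(14) = mex{1,1} = 0
G(15) = mex{0,0} = 1
G(16) = mex{1,1} = 0
G(17) = mex{0,0} = 1
G(18) = mex{1,1} = 0
G(19) = mex{0,0} = 1
G(20) = mex{1,1} = 0
G(21) = mex{0,0} = 1
G(22) = mex{1,1} = 0
G(23) = mex{0,0} = 1
G(24) = mex{1,1} = 0
G(25) = mex{0,0} = 1
G_A(25) = 1.
Heap B, S = {1, 3, 7, 9}:
G(0) = 0
G(1) = mex{0} = 1
G(2) = mex{1} = 0
G(3) = mex{0,0} = 1
G(4) = mex{1,1} = 0
G(5) = mex{0,0} = 1
G(6) = mex{1,1} = 0
G(7) = mex{0,0,0} = 1
G(8) = mex{1,1,1} = 0
G(9) = mex{0,0,0,0} = 1
G(10) = mex{1,1,1,1} = 0
G(11) = mex{0,0,0,0} = 1
G(12) = mex{1,1,1,1} = 0
G(13) = mex{0,0,0,0} = 1
G(14) = mex{1,1,1,1} = 0
G(15) = mex{0,0,0,0} = 1
G(16) = mex{1,1,1,1} = 0
G(17) = mex{0,0,0,0} = 1
G(18) = mex{1,1,1,1} = 0
G(19) = mex{0,0,0,0} = 1
G(20) = mex{1,1,1,1} = 0
G(21) = mex{0,0,0,0} = 1
G(22) = mex{1,1,1,1} = 0
G(23) = mex{0,0,0,0} = 1
G(24) = mex{1,1,1,1} = 0
G(25) = mex{0,0,0,0} = 1
G_B(25) = 1.
Heap C, S = {1, 3, 4, 5, 9}:
n :  0  1  2  3  4  5  6  7  8  9 10 11 12 13 14
G :  0  1  0  1  2  3  2  3  0  1  0  1  2  3  2
G_C(14) = 2.
Combined Grundy value = 1 ⊕ 1 ⊕ 2 = 2.
A winning move leaves total XOR = 0, i.e. changes one component's Grundy value g to g ⊕ X where X is the current total.
Heap A: need g' = 1⊕2 = 3. Options: 25−1→G=0, 25−5→G=0. Hits: 0.
Heap B: need g' = 1⊕2 = 3. Options: 25−1→G=0, 25−3→G=0, 25−7→G=0, 25−9→G=0. Hits: 0.
Heap C: need g' = 2⊕2 = 0. Options: 14−1→G=3, 14−3→G=1, 14−4→G=0, 14−5→G=1, 14−9→G=3. Hits: 1.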